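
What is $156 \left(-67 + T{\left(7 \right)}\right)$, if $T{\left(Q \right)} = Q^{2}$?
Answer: $-2808$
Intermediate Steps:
$156 \left(-67 + T{\left(7 \right)}\right) = 156 \left(-67 + 7^{2}\right) = 156 \left(-67 + 49\right) = 156 \left(-18\right) = -2808$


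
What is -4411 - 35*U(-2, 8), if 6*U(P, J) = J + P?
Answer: -4446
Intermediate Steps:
U(P, J) = J/6 + P/6 (U(P, J) = (J + P)/6 = J/6 + P/6)
-4411 - 35*U(-2, 8) = -4411 - 35*((1/6)*8 + (1/6)*(-2)) = -4411 - 35*(4/3 - 1/3) = -4411 - 35 = -4446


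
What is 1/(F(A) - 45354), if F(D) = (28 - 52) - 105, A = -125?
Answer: -1/45483 ≈ -2.1986e-5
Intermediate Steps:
F(D) = -129 (F(D) = -24 - 105 = -129)
1/(F(A) - 45354) = 1/(-129 - 45354) = 1/(-45483) = -1/45483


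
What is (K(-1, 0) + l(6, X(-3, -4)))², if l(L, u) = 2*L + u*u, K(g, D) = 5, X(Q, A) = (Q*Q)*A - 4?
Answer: 2614689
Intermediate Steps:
X(Q, A) = -4 + A*Q² (X(Q, A) = Q²*A - 4 = A*Q² - 4 = -4 + A*Q²)
l(L, u) = u² + 2*L (l(L, u) = 2*L + u² = u² + 2*L)
(K(-1, 0) + l(6, X(-3, -4)))² = (5 + ((-4 - 4*(-3)²)² + 2*6))² = (5 + ((-4 - 4*9)² + 12))² = (5 + ((-4 - 36)² + 12))² = (5 + ((-40)² + 12))² = (5 + (1600 + 12))² = (5 + 1612)² = 1617² = 2614689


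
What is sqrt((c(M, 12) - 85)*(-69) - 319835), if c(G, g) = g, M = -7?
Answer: I*sqrt(314798) ≈ 561.07*I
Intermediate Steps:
sqrt((c(M, 12) - 85)*(-69) - 319835) = sqrt((12 - 85)*(-69) - 319835) = sqrt(-73*(-69) - 319835) = sqrt(5037 - 319835) = sqrt(-314798) = I*sqrt(314798)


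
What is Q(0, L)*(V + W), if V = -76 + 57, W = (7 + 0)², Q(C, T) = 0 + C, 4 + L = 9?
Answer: 0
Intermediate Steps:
L = 5 (L = -4 + 9 = 5)
Q(C, T) = C
W = 49 (W = 7² = 49)
V = -19
Q(0, L)*(V + W) = 0*(-19 + 49) = 0*30 = 0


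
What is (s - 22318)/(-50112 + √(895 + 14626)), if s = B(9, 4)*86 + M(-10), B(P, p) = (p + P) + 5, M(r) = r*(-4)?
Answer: 1038821760/2511197023 + 20730*√15521/2511197023 ≈ 0.41470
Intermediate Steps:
M(r) = -4*r
B(P, p) = 5 + P + p (B(P, p) = (P + p) + 5 = 5 + P + p)
s = 1588 (s = (5 + 9 + 4)*86 - 4*(-10) = 18*86 + 40 = 1548 + 40 = 1588)
(s - 22318)/(-50112 + √(895 + 14626)) = (1588 - 22318)/(-50112 + √(895 + 14626)) = -20730/(-50112 + √15521)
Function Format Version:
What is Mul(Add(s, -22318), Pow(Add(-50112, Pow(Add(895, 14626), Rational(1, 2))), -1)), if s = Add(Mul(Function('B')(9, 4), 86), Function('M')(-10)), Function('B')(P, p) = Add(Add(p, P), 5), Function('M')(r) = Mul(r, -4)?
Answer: Add(Rational(1038821760, 2511197023), Mul(Rational(20730, 2511197023), Pow(15521, Rational(1, 2)))) ≈ 0.41470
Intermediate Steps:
Function('M')(r) = Mul(-4, r)
Function('B')(P, p) = Add(5, P, p) (Function('B')(P, p) = Add(Add(P, p), 5) = Add(5, P, p))
s = 1588 (s = Add(Mul(Add(5, 9, 4), 86), Mul(-4, -10)) = Add(Mul(18, 86), 40) = Add(1548, 40) = 1588)
Mul(Add(s, -22318), Pow(Add(-50112, Pow(Add(895, 14626), Rational(1, 2))), -1)) = Mul(Add(1588, -22318), Pow(Add(-50112, Pow(Add(895, 14626), Rational(1, 2))), -1)) = Mul(-20730, Pow(Add(-50112, Pow(15521, Rational(1, 2))), -1))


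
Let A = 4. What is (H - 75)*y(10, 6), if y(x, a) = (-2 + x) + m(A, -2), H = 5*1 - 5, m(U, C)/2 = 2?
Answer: -900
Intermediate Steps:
m(U, C) = 4 (m(U, C) = 2*2 = 4)
H = 0 (H = 5 - 5 = 0)
y(x, a) = 2 + x (y(x, a) = (-2 + x) + 4 = 2 + x)
(H - 75)*y(10, 6) = (0 - 75)*(2 + 10) = -75*12 = -900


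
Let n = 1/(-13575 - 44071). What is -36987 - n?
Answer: -2132152601/57646 ≈ -36987.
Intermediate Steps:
n = -1/57646 (n = 1/(-57646) = -1/57646 ≈ -1.7347e-5)
-36987 - n = -36987 - 1*(-1/57646) = -36987 + 1/57646 = -2132152601/57646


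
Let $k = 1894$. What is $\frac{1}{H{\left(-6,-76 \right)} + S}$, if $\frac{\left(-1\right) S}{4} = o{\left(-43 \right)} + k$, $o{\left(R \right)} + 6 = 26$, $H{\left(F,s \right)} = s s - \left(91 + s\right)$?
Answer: $- \frac{1}{1895} \approx -0.0005277$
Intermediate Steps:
$H{\left(F,s \right)} = -91 + s^{2} - s$ ($H{\left(F,s \right)} = s^{2} - \left(91 + s\right) = -91 + s^{2} - s$)
$o{\left(R \right)} = 20$ ($o{\left(R \right)} = -6 + 26 = 20$)
$S = -7656$ ($S = - 4 \left(20 + 1894\right) = \left(-4\right) 1914 = -7656$)
$\frac{1}{H{\left(-6,-76 \right)} + S} = \frac{1}{\left(-91 + \left(-76\right)^{2} - -76\right) - 7656} = \frac{1}{\left(-91 + 5776 + 76\right) - 7656} = \frac{1}{5761 - 7656} = \frac{1}{-1895} = - \frac{1}{1895}$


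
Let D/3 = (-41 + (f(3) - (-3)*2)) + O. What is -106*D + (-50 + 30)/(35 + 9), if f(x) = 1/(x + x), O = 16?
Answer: 65874/11 ≈ 5988.5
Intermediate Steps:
f(x) = 1/(2*x)
D = -113/2 (D = 3*((-41 + ((½)/3 - (-3)*2)) + 16) = 3*((-41 + ((½)*(⅓) - 1*(-6))) + 16) = 3*((-41 + (⅙ + 6)) + 16) = 3*((-41 + 37/6) + 16) = 3*(-209/6 + 16) = 3*(-113/6) = -113/2 ≈ -56.500)
-106*D + (-50 + 30)/(35 + 9) = -106*(-113/2) + (-50 + 30)/(35 + 9) = 5989 - 20/44 = 5989 - 20*1/44 = 5989 - 5/11 = 65874/11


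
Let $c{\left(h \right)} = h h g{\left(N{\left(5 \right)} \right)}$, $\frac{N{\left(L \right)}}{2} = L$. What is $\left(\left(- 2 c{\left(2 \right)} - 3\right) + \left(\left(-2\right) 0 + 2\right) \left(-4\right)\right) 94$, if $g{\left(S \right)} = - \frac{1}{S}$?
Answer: $- \frac{4794}{5} \approx -958.8$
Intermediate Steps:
$N{\left(L \right)} = 2 L$
$c{\left(h \right)} = - \frac{h^{2}}{10}$ ($c{\left(h \right)} = h h \left(- \frac{1}{2 \cdot 5}\right) = h^{2} \left(- \frac{1}{10}\right) = - \frac{h^{2}}{10}$)
$\left(\left(- 2 c{\left(2 \right)} - 3\right) + \left(\left(-2\right) 0 + 2\right) \left(-4\right)\right) 94 = \left(\left(- 2 \left(- \frac{2^{2}}{10}\right) - 3\right) + \left(\left(-2\right) 0 + 2\right) \left(-4\right)\right) 94 = \left(\left(- 2 \left(\left(- \frac{1}{10}\right) 4\right) - 3\right) + \left(0 + 2\right) \left(-4\right)\right) 94 = \left(\left(\left(-2\right) \left(- \frac{2}{5}\right) - 3\right) + 2 \left(-4\right)\right) 94 = \left(\left(\frac{4}{5} - 3\right) - 8\right) 94 = \left(- \frac{11}{5} - 8\right) 94 = \left(- \frac{51}{5}\right) 94 = - \frac{4794}{5}$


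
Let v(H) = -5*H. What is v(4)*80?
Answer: -1600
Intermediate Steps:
v(4)*80 = -5*4*80 = -20*80 = -1600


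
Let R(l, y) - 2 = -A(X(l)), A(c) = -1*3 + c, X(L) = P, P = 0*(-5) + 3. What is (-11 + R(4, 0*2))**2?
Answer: 81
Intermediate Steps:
P = 3 (P = 0 + 3 = 3)
X(L) = 3
A(c) = -3 + c
R(l, y) = 2 (R(l, y) = 2 - (-3 + 3) = 2 - 1*0 = 2 + 0 = 2)
(-11 + R(4, 0*2))**2 = (-11 + 2)**2 = (-9)**2 = 81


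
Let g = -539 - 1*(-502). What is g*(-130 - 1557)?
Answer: 62419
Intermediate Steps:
g = -37 (g = -539 + 502 = -37)
g*(-130 - 1557) = -37*(-130 - 1557) = -37*(-1687) = 62419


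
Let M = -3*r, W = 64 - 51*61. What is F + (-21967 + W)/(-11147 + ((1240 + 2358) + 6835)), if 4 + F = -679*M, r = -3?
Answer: -723516/119 ≈ -6080.0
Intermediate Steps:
W = -3047 (W = 64 - 3111 = -3047)
M = 9 (M = -3*(-3) = 9)
F = -6115 (F = -4 - 679*9 = -4 - 6111 = -6115)
F + (-21967 + W)/(-11147 + ((1240 + 2358) + 6835)) = -6115 + (-21967 - 3047)/(-11147 + ((1240 + 2358) + 6835)) = -6115 - 25014/(-11147 + (3598 + 6835)) = -6115 - 25014/(-11147 + 10433) = -6115 - 25014/(-714) = -6115 - 25014*(-1/714) = -6115 + 4169/119 = -723516/119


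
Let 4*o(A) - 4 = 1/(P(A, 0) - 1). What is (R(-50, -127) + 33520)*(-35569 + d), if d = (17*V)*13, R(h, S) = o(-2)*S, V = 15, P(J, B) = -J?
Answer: -2152067515/2 ≈ -1.0760e+9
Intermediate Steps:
o(A) = 1 + 1/(4*(-1 - A)) (o(A) = 1 + 1/(4*(-A - 1)) = 1 + 1/(4*(-1 - A)))
R(h, S) = 5*S/4 (R(h, S) = ((¾ - 2)/(1 - 2))*S = (-5/4/(-1))*S = (-1*(-5/4))*S = 5*S/4)
d = 3315 (d = (17*15)*13 = 255*13 = 3315)
(R(-50, -127) + 33520)*(-35569 + d) = ((5/4)*(-127) + 33520)*(-35569 + 3315) = (-635/4 + 33520)*(-32254) = (133445/4)*(-32254) = -2152067515/2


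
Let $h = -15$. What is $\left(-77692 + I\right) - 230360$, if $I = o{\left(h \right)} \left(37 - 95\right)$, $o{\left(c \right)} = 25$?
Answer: $-309502$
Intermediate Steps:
$I = -1450$ ($I = 25 \left(37 - 95\right) = 25 \left(-58\right) = -1450$)
$\left(-77692 + I\right) - 230360 = \left(-77692 - 1450\right) - 230360 = -79142 - 230360 = -309502$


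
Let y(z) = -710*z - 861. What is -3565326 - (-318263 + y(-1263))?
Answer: -4142932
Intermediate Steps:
y(z) = -861 - 710*z
-3565326 - (-318263 + y(-1263)) = -3565326 - (-318263 + (-861 - 710*(-1263))) = -3565326 - (-318263 + (-861 + 896730)) = -3565326 - (-318263 + 895869) = -3565326 - 1*577606 = -3565326 - 577606 = -4142932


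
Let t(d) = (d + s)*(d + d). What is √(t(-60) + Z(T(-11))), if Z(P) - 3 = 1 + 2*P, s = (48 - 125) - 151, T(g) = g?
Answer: 3*√3838 ≈ 185.85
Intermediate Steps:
s = -228 (s = -77 - 151 = -228)
Z(P) = 4 + 2*P (Z(P) = 3 + (1 + 2*P) = 4 + 2*P)
t(d) = 2*d*(-228 + d) (t(d) = (d - 228)*(d + d) = (-228 + d)*(2*d) = 2*d*(-228 + d))
√(t(-60) + Z(T(-11))) = √(2*(-60)*(-228 - 60) + (4 + 2*(-11))) = √(2*(-60)*(-288) + (4 - 22)) = √(34560 - 18) = √34542 = 3*√3838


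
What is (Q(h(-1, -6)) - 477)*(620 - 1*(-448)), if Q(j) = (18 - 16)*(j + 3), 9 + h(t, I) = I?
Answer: -535068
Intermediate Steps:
h(t, I) = -9 + I
Q(j) = 6 + 2*j (Q(j) = 2*(3 + j) = 6 + 2*j)
(Q(h(-1, -6)) - 477)*(620 - 1*(-448)) = ((6 + 2*(-9 - 6)) - 477)*(620 - 1*(-448)) = ((6 + 2*(-15)) - 477)*(620 + 448) = ((6 - 30) - 477)*1068 = (-24 - 477)*1068 = -501*1068 = -535068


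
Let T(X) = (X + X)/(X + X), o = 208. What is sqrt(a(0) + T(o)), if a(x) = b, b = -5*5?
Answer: 2*I*sqrt(6) ≈ 4.899*I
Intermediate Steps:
b = -25
a(x) = -25
T(X) = 1 (T(X) = (2*X)/((2*X)) = (2*X)*(1/(2*X)) = 1)
sqrt(a(0) + T(o)) = sqrt(-25 + 1) = sqrt(-24) = 2*I*sqrt(6)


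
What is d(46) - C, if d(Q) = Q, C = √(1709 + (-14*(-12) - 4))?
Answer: 46 - √1873 ≈ 2.7218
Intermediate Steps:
C = √1873 (C = √(1709 + (168 - 4)) = √(1709 + 164) = √1873 ≈ 43.278)
d(46) - C = 46 - √1873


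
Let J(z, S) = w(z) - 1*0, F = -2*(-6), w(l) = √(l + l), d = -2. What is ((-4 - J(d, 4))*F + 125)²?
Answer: 5353 - 3696*I ≈ 5353.0 - 3696.0*I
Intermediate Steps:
w(l) = √2*√l (w(l) = √(2*l) = √2*√l)
F = 12
J(z, S) = √2*√z (J(z, S) = √2*√z - 1*0 = √2*√z + 0 = √2*√z)
((-4 - J(d, 4))*F + 125)² = ((-4 - √2*√(-2))*12 + 125)² = ((-4 - √2*I*√2)*12 + 125)² = ((-4 - 2*I)*12 + 125)² = ((-48 - 24*I) + 125)² = (77 - 24*I)²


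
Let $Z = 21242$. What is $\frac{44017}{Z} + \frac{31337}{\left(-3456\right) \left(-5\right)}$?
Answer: $\frac{713137157}{183530880} \approx 3.8857$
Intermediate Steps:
$\frac{44017}{Z} + \frac{31337}{\left(-3456\right) \left(-5\right)} = \frac{44017}{21242} + \frac{31337}{\left(-3456\right) \left(-5\right)} = 44017 \cdot \frac{1}{21242} + \frac{31337}{17280} = \frac{44017}{21242} + 31337 \cdot \frac{1}{17280} = \frac{44017}{21242} + \frac{31337}{17280} = \frac{713137157}{183530880}$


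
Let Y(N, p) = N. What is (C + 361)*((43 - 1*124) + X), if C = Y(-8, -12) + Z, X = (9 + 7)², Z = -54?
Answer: 52325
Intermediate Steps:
X = 256 (X = 16² = 256)
C = -62 (C = -8 - 54 = -62)
(C + 361)*((43 - 1*124) + X) = (-62 + 361)*((43 - 1*124) + 256) = 299*((43 - 124) + 256) = 299*(-81 + 256) = 299*175 = 52325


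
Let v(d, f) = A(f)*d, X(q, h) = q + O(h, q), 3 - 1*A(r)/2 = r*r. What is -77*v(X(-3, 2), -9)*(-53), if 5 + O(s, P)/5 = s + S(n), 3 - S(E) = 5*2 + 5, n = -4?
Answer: 49657608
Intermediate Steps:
A(r) = 6 - 2*r² (A(r) = 6 - 2*r*r = 6 - 2*r²)
S(E) = -12 (S(E) = 3 - (5*2 + 5) = 3 - (10 + 5) = 3 - 1*15 = 3 - 15 = -12)
O(s, P) = -85 + 5*s (O(s, P) = -25 + 5*(s - 12) = -25 + 5*(-12 + s) = -25 + (-60 + 5*s) = -85 + 5*s)
X(q, h) = -85 + q + 5*h (X(q, h) = q + (-85 + 5*h) = -85 + q + 5*h)
v(d, f) = d*(6 - 2*f²) (v(d, f) = (6 - 2*f²)*d = d*(6 - 2*f²))
-77*v(X(-3, 2), -9)*(-53) = -154*(-85 - 3 + 5*2)*(3 - 1*(-9)²)*(-53) = -154*(-85 - 3 + 10)*(3 - 1*81)*(-53) = -154*(-78)*(3 - 81)*(-53) = -154*(-78)*(-78)*(-53) = -77*12168*(-53) = -936936*(-53) = 49657608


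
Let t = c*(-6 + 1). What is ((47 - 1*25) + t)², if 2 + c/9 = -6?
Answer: 145924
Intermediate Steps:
c = -72 (c = -18 + 9*(-6) = -18 - 54 = -72)
t = 360 (t = -72*(-6 + 1) = -72*(-5) = 360)
((47 - 1*25) + t)² = ((47 - 1*25) + 360)² = ((47 - 25) + 360)² = (22 + 360)² = 382² = 145924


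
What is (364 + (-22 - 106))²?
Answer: 55696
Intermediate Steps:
(364 + (-22 - 106))² = (364 - 128)² = 236² = 55696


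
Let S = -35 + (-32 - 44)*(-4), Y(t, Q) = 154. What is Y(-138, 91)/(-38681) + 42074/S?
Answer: 1627422968/10405189 ≈ 156.41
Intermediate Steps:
S = 269 (S = -35 - 76*(-4) = -35 + 304 = 269)
Y(-138, 91)/(-38681) + 42074/S = 154/(-38681) + 42074/269 = 154*(-1/38681) + 42074*(1/269) = -154/38681 + 42074/269 = 1627422968/10405189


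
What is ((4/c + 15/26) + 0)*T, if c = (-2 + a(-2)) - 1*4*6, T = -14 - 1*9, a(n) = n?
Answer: -1817/182 ≈ -9.9835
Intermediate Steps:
T = -23 (T = -14 - 9 = -23)
c = -28 (c = (-2 - 2) - 1*4*6 = -4 - 4*6 = -4 - 24 = -28)
((4/c + 15/26) + 0)*T = ((4/(-28) + 15/26) + 0)*(-23) = ((4*(-1/28) + 15*(1/26)) + 0)*(-23) = ((-⅐ + 15/26) + 0)*(-23) = (79/182 + 0)*(-23) = (79/182)*(-23) = -1817/182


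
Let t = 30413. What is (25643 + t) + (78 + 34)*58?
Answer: 62552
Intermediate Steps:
(25643 + t) + (78 + 34)*58 = (25643 + 30413) + (78 + 34)*58 = 56056 + 112*58 = 56056 + 6496 = 62552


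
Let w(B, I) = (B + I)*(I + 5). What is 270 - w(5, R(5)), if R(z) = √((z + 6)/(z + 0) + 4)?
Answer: 1194/5 - 2*√155 ≈ 213.90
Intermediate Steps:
R(z) = √(4 + (6 + z)/z) (R(z) = √((6 + z)/z + 4) = √(4 + (6 + z)/z))
w(B, I) = (5 + I)*(B + I) (w(B, I) = (B + I)*(5 + I) = (5 + I)*(B + I))
270 - w(5, R(5)) = 270 - ((√(5 + 6/5))² + 5*5 + 5*√(5 + 6/5) + 5*√(5 + 6/5)) = 270 - ((√(5 + 6*(⅕)))² + 25 + 5*√(5 + 6*(⅕)) + 5*√(5 + 6*(⅕))) = 270 - ((√(5 + 6/5))² + 25 + 5*√(5 + 6/5) + 5*√(5 + 6/5)) = 270 - ((√(31/5))² + 25 + 5*√(31/5) + 5*√(31/5)) = 270 - ((√155/5)² + 25 + 5*(√155/5) + 5*(√155/5)) = 270 - (31/5 + 25 + √155 + √155) = 270 - (156/5 + 2*√155) = 270 + (-156/5 - 2*√155) = 1194/5 - 2*√155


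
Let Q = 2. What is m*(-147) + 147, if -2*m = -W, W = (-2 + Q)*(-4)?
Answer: 147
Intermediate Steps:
W = 0 (W = (-2 + 2)*(-4) = 0*(-4) = 0)
m = 0 (m = -(-1)*0/2 = -½*0 = 0)
m*(-147) + 147 = 0*(-147) + 147 = 0 + 147 = 147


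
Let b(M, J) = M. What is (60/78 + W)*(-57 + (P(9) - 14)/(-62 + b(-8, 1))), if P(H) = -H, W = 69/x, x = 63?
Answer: -2019203/19110 ≈ -105.66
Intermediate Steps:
W = 23/21 (W = 69/63 = 69*(1/63) = 23/21 ≈ 1.0952)
(60/78 + W)*(-57 + (P(9) - 14)/(-62 + b(-8, 1))) = (60/78 + 23/21)*(-57 + (-1*9 - 14)/(-62 - 8)) = (60*(1/78) + 23/21)*(-57 + (-9 - 14)/(-70)) = (10/13 + 23/21)*(-57 - 23*(-1/70)) = 509*(-57 + 23/70)/273 = (509/273)*(-3967/70) = -2019203/19110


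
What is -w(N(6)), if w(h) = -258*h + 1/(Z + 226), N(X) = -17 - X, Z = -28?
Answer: -1174933/198 ≈ -5934.0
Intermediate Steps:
w(h) = 1/198 - 258*h (w(h) = -258*h + 1/(-28 + 226) = -258*h + 1/198 = 1/198 - 258*h)
-w(N(6)) = -(1/198 - 258*(-17 - 1*6)) = -(1/198 - 258*(-17 - 6)) = -(1/198 - 258*(-23)) = -(1/198 + 5934) = -1*1174933/198 = -1174933/198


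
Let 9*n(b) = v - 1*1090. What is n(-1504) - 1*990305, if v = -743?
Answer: -2971526/3 ≈ -9.9051e+5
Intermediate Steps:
n(b) = -611/3 (n(b) = (-743 - 1*1090)/9 = (-743 - 1090)/9 = (1/9)*(-1833) = -611/3)
n(-1504) - 1*990305 = -611/3 - 1*990305 = -611/3 - 990305 = -2971526/3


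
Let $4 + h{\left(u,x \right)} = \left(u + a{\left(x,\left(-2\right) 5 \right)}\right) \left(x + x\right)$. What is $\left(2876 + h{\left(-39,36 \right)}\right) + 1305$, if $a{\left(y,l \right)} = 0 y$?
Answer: $1369$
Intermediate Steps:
$a{\left(y,l \right)} = 0$
$h{\left(u,x \right)} = -4 + 2 u x$ ($h{\left(u,x \right)} = -4 + \left(u + 0\right) \left(x + x\right) = -4 + u 2 x = -4 + 2 u x$)
$\left(2876 + h{\left(-39,36 \right)}\right) + 1305 = \left(2876 + \left(-4 + 2 \left(-39\right) 36\right)\right) + 1305 = \left(2876 - 2812\right) + 1305 = 64 + 1305 = 1369$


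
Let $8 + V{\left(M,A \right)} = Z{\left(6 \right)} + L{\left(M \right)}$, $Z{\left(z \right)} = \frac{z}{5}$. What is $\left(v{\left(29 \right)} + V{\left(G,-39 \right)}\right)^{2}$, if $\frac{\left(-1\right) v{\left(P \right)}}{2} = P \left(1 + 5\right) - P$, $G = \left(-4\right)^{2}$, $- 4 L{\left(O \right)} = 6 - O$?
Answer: $\frac{8661249}{100} \approx 86613.0$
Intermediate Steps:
$L{\left(O \right)} = - \frac{3}{2} + \frac{O}{4}$ ($L{\left(O \right)} = - \frac{6 - O}{4} = - \frac{3}{2} + \frac{O}{4}$)
$G = 16$
$Z{\left(z \right)} = \frac{z}{5}$ ($Z{\left(z \right)} = z \frac{1}{5} = \frac{z}{5}$)
$v{\left(P \right)} = - 10 P$ ($v{\left(P \right)} = - 2 \left(P \left(1 + 5\right) - P\right) = - 2 \left(P 6 - P\right) = - 2 \left(6 P - P\right) = - 2 \cdot 5 P = - 10 P$)
$V{\left(M,A \right)} = - \frac{83}{10} + \frac{M}{4}$ ($V{\left(M,A \right)} = -8 + \left(\frac{1}{5} \cdot 6 + \left(- \frac{3}{2} + \frac{M}{4}\right)\right) = -8 + \left(\frac{6}{5} + \left(- \frac{3}{2} + \frac{M}{4}\right)\right) = -8 + \left(- \frac{3}{10} + \frac{M}{4}\right) = - \frac{83}{10} + \frac{M}{4}$)
$\left(v{\left(29 \right)} + V{\left(G,-39 \right)}\right)^{2} = \left(\left(-10\right) 29 + \left(- \frac{83}{10} + \frac{1}{4} \cdot 16\right)\right)^{2} = \left(-290 + \left(- \frac{83}{10} + 4\right)\right)^{2} = \left(-290 - \frac{43}{10}\right)^{2} = \left(- \frac{2943}{10}\right)^{2} = \frac{8661249}{100}$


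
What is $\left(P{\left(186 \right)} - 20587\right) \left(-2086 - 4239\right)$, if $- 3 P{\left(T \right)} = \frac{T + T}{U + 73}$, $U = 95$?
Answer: $\frac{5469132625}{42} \approx 1.3022 \cdot 10^{8}$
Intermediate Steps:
$P{\left(T \right)} = - \frac{T}{252}$ ($P{\left(T \right)} = - \frac{\left(T + T\right) \frac{1}{95 + 73}}{3} = - \frac{2 T \frac{1}{168}}{3} = - \frac{\frac{1}{84} T}{3} = - \frac{T}{252}$)
$\left(P{\left(186 \right)} - 20587\right) \left(-2086 - 4239\right) = \left(\left(- \frac{1}{252}\right) 186 - 20587\right) \left(-2086 - 4239\right) = \left(- \frac{31}{42} - 20587\right) \left(-6325\right) = \left(- \frac{864685}{42}\right) \left(-6325\right) = \frac{5469132625}{42}$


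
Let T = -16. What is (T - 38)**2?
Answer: 2916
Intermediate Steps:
(T - 38)**2 = (-16 - 38)**2 = (-54)**2 = 2916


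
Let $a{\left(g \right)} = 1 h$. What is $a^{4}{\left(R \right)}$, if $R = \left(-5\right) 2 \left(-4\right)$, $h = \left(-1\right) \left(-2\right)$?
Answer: $16$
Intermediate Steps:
$h = 2$
$R = 40$ ($R = \left(-10\right) \left(-4\right) = 40$)
$a{\left(g \right)} = 2$ ($a{\left(g \right)} = 1 \cdot 2 = 2$)
$a^{4}{\left(R \right)} = 2^{4} = 16$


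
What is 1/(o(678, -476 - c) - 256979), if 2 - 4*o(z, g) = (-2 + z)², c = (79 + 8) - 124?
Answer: -2/742445 ≈ -2.6938e-6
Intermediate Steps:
c = -37 (c = 87 - 124 = -37)
o(z, g) = ½ - (-2 + z)²/4
1/(o(678, -476 - c) - 256979) = 1/((½ - (-2 + 678)²/4) - 256979) = 1/((½ - ¼*676²) - 256979) = 1/((½ - ¼*456976) - 256979) = 1/((½ - 114244) - 256979) = 1/(-228487/2 - 256979) = 1/(-742445/2) = -2/742445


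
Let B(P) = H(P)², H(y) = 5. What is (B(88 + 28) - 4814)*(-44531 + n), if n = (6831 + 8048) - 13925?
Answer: 208690253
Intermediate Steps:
n = 954 (n = 14879 - 13925 = 954)
B(P) = 25 (B(P) = 5² = 25)
(B(88 + 28) - 4814)*(-44531 + n) = (25 - 4814)*(-44531 + 954) = -4789*(-43577) = 208690253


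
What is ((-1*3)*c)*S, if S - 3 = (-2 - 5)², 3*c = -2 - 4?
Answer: 312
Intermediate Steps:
c = -2 (c = (-2 - 4)/3 = (⅓)*(-6) = -2)
S = 52 (S = 3 + (-2 - 5)² = 3 + (-7)² = 3 + 49 = 52)
((-1*3)*c)*S = (-1*3*(-2))*52 = -3*(-2)*52 = 6*52 = 312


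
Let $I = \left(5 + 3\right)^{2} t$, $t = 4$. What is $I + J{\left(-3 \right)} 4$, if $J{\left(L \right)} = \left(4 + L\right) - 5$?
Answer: $240$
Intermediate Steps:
$J{\left(L \right)} = -1 + L$
$I = 256$ ($I = \left(5 + 3\right)^{2} \cdot 4 = 8^{2} \cdot 4 = 64 \cdot 4 = 256$)
$I + J{\left(-3 \right)} 4 = 256 + \left(-1 - 3\right) 4 = 256 - 16 = 240$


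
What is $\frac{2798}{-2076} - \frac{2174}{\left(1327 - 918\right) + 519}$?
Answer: $- \frac{888721}{240816} \approx -3.6905$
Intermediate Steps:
$\frac{2798}{-2076} - \frac{2174}{\left(1327 - 918\right) + 519} = 2798 \left(- \frac{1}{2076}\right) - \frac{2174}{\left(1327 - 918\right) + 519} = - \frac{1399}{1038} - \frac{2174}{409 + 519} = - \frac{1399}{1038} - \frac{2174}{928} = - \frac{1399}{1038} - \frac{1087}{464} = - \frac{888721}{240816}$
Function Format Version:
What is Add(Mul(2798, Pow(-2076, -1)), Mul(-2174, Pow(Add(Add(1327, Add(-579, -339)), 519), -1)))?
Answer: Rational(-888721, 240816) ≈ -3.6905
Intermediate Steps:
Add(Mul(2798, Pow(-2076, -1)), Mul(-2174, Pow(Add(Add(1327, Add(-579, -339)), 519), -1))) = Add(Mul(2798, Rational(-1, 2076)), Mul(-2174, Pow(Add(Add(1327, -918), 519), -1))) = Add(Rational(-1399, 1038), Mul(-2174, Pow(Add(409, 519), -1))) = Add(Rational(-1399, 1038), Mul(-2174, Pow(928, -1))) = Add(Rational(-1399, 1038), Mul(-2174, Rational(1, 928))) = Add(Rational(-1399, 1038), Rational(-1087, 464)) = Rational(-888721, 240816)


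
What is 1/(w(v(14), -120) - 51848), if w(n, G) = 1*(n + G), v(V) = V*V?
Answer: -1/51772 ≈ -1.9315e-5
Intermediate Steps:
v(V) = V²
w(n, G) = G + n (w(n, G) = 1*(G + n) = G + n)
1/(w(v(14), -120) - 51848) = 1/((-120 + 14²) - 51848) = 1/((-120 + 196) - 51848) = 1/(76 - 51848) = 1/(-51772) = -1/51772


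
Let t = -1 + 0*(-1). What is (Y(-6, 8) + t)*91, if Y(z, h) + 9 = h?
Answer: -182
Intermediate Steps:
Y(z, h) = -9 + h
t = -1 (t = -1 + 0 = -1)
(Y(-6, 8) + t)*91 = ((-9 + 8) - 1)*91 = (-1 - 1)*91 = -2*91 = -182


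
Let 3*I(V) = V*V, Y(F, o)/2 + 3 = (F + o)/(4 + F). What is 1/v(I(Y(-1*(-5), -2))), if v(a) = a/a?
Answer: 1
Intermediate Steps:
Y(F, o) = -6 + 2*(F + o)/(4 + F) (Y(F, o) = -6 + 2*((F + o)/(4 + F)) = -6 + 2*(F + o)/(4 + F))
I(V) = V**2/3 (I(V) = (V*V)/3 = V**2/3)
v(a) = 1
1/v(I(Y(-1*(-5), -2))) = 1/1 = 1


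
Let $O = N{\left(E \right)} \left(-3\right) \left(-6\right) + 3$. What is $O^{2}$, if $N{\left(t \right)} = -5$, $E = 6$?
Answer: $7569$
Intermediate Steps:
$O = -87$ ($O = \left(-5\right) \left(-3\right) \left(-6\right) + 3 = 15 \left(-6\right) + 3 = -90 + 3 = -87$)
$O^{2} = \left(-87\right)^{2} = 7569$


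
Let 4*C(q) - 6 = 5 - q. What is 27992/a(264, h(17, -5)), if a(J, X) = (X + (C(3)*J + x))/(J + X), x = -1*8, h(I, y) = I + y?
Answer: 1931448/133 ≈ 14522.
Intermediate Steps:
x = -8
C(q) = 11/4 - q/4 (C(q) = 3/2 + (5 - q)/4 = 3/2 + (5/4 - q/4) = 11/4 - q/4)
a(J, X) = (-8 + X + 2*J)/(J + X) (a(J, X) = (X + ((11/4 - ¼*3)*J - 8))/(J + X) = (X + ((11/4 - ¾)*J - 8))/(J + X) = (X + (2*J - 8))/(J + X) = (X + (-8 + 2*J))/(J + X) = (-8 + X + 2*J)/(J + X))
27992/a(264, h(17, -5)) = 27992/(((-8 + (17 - 5) + 2*264)/(264 + (17 - 5)))) = 27992/(((-8 + 12 + 528)/(264 + 12))) = 27992/((532/276)) = 27992/(((1/276)*532)) = 27992/(133/69) = 27992*(69/133) = 1931448/133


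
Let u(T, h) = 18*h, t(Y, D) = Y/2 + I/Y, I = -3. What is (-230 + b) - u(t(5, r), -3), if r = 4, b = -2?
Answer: -178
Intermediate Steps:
t(Y, D) = Y/2 - 3/Y
(-230 + b) - u(t(5, r), -3) = (-230 - 2) - 18*(-3) = -232 - 1*(-54) = -232 + 54 = -178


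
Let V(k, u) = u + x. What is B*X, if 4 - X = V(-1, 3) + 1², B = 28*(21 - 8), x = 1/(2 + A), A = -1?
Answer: -364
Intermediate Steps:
x = 1 (x = 1/(2 - 1) = 1/1 = 1)
V(k, u) = 1 + u (V(k, u) = u + 1 = 1 + u)
B = 364 (B = 28*13 = 364)
X = -1 (X = 4 - ((1 + 3) + 1²) = 4 - (4 + 1) = 4 - 1*5 = 4 - 5 = -1)
B*X = 364*(-1) = -364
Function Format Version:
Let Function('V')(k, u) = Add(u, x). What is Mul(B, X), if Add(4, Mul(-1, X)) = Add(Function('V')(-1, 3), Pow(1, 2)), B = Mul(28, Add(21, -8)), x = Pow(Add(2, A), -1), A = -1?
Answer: -364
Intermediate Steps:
x = 1 (x = Pow(Add(2, -1), -1) = Pow(1, -1) = 1)
Function('V')(k, u) = Add(1, u) (Function('V')(k, u) = Add(u, 1) = Add(1, u))
B = 364 (B = Mul(28, 13) = 364)
X = -1 (X = Add(4, Mul(-1, Add(Add(1, 3), Pow(1, 2)))) = Add(4, Mul(-1, Add(4, 1))) = Add(4, Mul(-1, 5)) = Add(4, -5) = -1)
Mul(B, X) = Mul(364, -1) = -364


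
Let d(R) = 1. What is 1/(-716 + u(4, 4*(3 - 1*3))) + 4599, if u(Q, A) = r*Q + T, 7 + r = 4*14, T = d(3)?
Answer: 2386880/519 ≈ 4599.0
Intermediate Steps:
T = 1
r = 49 (r = -7 + 4*14 = -7 + 56 = 49)
u(Q, A) = 1 + 49*Q (u(Q, A) = 49*Q + 1 = 1 + 49*Q)
1/(-716 + u(4, 4*(3 - 1*3))) + 4599 = 1/(-716 + (1 + 49*4)) + 4599 = 1/(-716 + (1 + 196)) + 4599 = 1/(-716 + 197) + 4599 = 1/(-519) + 4599 = -1/519 + 4599 = 2386880/519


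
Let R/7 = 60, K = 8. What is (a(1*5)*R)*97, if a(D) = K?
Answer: 325920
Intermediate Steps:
a(D) = 8
R = 420 (R = 7*60 = 420)
(a(1*5)*R)*97 = (8*420)*97 = 3360*97 = 325920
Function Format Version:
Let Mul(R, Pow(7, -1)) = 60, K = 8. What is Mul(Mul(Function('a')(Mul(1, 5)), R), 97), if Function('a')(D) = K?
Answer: 325920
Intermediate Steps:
Function('a')(D) = 8
R = 420 (R = Mul(7, 60) = 420)
Mul(Mul(Function('a')(Mul(1, 5)), R), 97) = Mul(Mul(8, 420), 97) = Mul(3360, 97) = 325920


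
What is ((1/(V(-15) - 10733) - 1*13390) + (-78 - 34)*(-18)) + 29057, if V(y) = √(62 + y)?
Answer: 2037032819553/115197242 - √47/115197242 ≈ 17683.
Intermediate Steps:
((1/(V(-15) - 10733) - 1*13390) + (-78 - 34)*(-18)) + 29057 = ((1/(√(62 - 15) - 10733) - 1*13390) + (-78 - 34)*(-18)) + 29057 = ((1/(√47 - 10733) - 13390) - 112*(-18)) + 29057 = ((1/(-10733 + √47) - 13390) + 2016) + 29057 = ((-13390 + 1/(-10733 + √47)) + 2016) + 29057 = (-11374 + 1/(-10733 + √47)) + 29057 = 17683 + 1/(-10733 + √47)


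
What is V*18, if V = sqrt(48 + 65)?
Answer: 18*sqrt(113) ≈ 191.34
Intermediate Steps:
V = sqrt(113) ≈ 10.630
V*18 = sqrt(113)*18 = 18*sqrt(113)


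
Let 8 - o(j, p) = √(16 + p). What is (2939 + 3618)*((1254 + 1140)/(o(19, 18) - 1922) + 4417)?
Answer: 53034615376883/1831681 + 7848729*√34/1831681 ≈ 2.8954e+7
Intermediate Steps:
o(j, p) = 8 - √(16 + p)
(2939 + 3618)*((1254 + 1140)/(o(19, 18) - 1922) + 4417) = (2939 + 3618)*((1254 + 1140)/((8 - √(16 + 18)) - 1922) + 4417) = 6557*(2394/((8 - √34) - 1922) + 4417) = 6557*(2394/(-1914 - √34) + 4417) = 6557*(4417 + 2394/(-1914 - √34)) = 28962269 + 15697458/(-1914 - √34)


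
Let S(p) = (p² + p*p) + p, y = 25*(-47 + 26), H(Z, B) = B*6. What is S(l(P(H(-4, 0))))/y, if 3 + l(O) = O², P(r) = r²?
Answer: -1/35 ≈ -0.028571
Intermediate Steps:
H(Z, B) = 6*B
l(O) = -3 + O²
y = -525 (y = 25*(-21) = -525)
S(p) = p + 2*p² (S(p) = (p² + p²) + p = 2*p² + p = p + 2*p²)
S(l(P(H(-4, 0))))/y = ((-3 + ((6*0)²)²)*(1 + 2*(-3 + ((6*0)²)²)))/(-525) = ((-3 + (0²)²)*(1 + 2*(-3 + (0²)²)))*(-1/525) = ((-3 + 0²)*(1 + 2*(-3 + 0²)))*(-1/525) = ((-3 + 0)*(1 + 2*(-3 + 0)))*(-1/525) = -3*(1 + 2*(-3))*(-1/525) = -3*(1 - 6)*(-1/525) = -3*(-5)*(-1/525) = 15*(-1/525) = -1/35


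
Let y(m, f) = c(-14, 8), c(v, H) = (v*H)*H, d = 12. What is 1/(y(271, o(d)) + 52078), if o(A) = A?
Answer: 1/51182 ≈ 1.9538e-5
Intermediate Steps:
c(v, H) = v*H**2 (c(v, H) = (H*v)*H = v*H**2)
y(m, f) = -896 (y(m, f) = -14*8**2 = -14*64 = -896)
1/(y(271, o(d)) + 52078) = 1/(-896 + 52078) = 1/51182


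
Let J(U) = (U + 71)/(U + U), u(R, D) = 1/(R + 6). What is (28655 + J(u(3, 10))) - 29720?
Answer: -745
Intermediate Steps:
u(R, D) = 1/(6 + R)
J(U) = (71 + U)/(2*U) (J(U) = (71 + U)/((2*U)) = (71 + U)*(1/(2*U)) = (71 + U)/(2*U))
(28655 + J(u(3, 10))) - 29720 = (28655 + (71 + 1/(6 + 3))/(2*(1/(6 + 3)))) - 29720 = (28655 + (71 + 1/9)/(2*(1/9))) - 29720 = (28655 + (71 + ⅑)/(2*(⅑))) - 29720 = (28655 + (½)*9*(640/9)) - 29720 = (28655 + 320) - 29720 = 28975 - 29720 = -745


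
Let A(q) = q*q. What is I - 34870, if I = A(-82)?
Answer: -28146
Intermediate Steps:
A(q) = q**2
I = 6724 (I = (-82)**2 = 6724)
I - 34870 = 6724 - 34870 = -28146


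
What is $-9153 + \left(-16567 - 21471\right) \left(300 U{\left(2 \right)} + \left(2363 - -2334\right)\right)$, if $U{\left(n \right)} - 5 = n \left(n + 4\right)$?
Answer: $-372667439$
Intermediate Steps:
$U{\left(n \right)} = 5 + n \left(4 + n\right)$ ($U{\left(n \right)} = 5 + n \left(n + 4\right) = 5 + n \left(4 + n\right)$)
$-9153 + \left(-16567 - 21471\right) \left(300 U{\left(2 \right)} + \left(2363 - -2334\right)\right) = -9153 + \left(-16567 - 21471\right) \left(300 \left(5 + 2^{2} + 4 \cdot 2\right) + \left(2363 - -2334\right)\right) = -9153 - 38038 \left(300 \left(5 + 4 + 8\right) + \left(2363 + 2334\right)\right) = -9153 - 38038 \left(300 \cdot 17 + 4697\right) = -9153 - 38038 \left(5100 + 4697\right) = -9153 - 372658286 = -372667439$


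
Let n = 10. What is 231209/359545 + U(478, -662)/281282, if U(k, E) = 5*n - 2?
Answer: 32526094049/50566768345 ≈ 0.64323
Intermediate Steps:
U(k, E) = 48 (U(k, E) = 5*10 - 2 = 50 - 2 = 48)
231209/359545 + U(478, -662)/281282 = 231209/359545 + 48/281282 = 231209*(1/359545) + 48*(1/281282) = 231209/359545 + 24/140641 = 32526094049/50566768345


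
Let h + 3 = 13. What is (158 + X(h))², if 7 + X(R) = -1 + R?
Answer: 25600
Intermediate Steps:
h = 10 (h = -3 + 13 = 10)
X(R) = -8 + R (X(R) = -7 + (-1 + R) = -8 + R)
(158 + X(h))² = (158 + (-8 + 10))² = (158 + 2)² = 160² = 25600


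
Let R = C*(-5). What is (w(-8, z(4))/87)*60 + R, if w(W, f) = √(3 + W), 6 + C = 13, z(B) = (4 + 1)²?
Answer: -35 + 20*I*√5/29 ≈ -35.0 + 1.5421*I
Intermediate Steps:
z(B) = 25 (z(B) = 5² = 25)
C = 7 (C = -6 + 13 = 7)
R = -35 (R = 7*(-5) = -35)
(w(-8, z(4))/87)*60 + R = (√(3 - 8)/87)*60 - 35 = (√(-5)*(1/87))*60 - 35 = ((I*√5)*(1/87))*60 - 35 = (I*√5/87)*60 - 35 = 20*I*√5/29 - 35 = -35 + 20*I*√5/29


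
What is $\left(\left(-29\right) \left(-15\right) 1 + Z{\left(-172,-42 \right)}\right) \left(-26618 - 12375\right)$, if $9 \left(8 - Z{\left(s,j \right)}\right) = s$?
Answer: $- \frac{162171887}{9} \approx -1.8019 \cdot 10^{7}$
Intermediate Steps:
$Z{\left(s,j \right)} = 8 - \frac{s}{9}$
$\left(\left(-29\right) \left(-15\right) 1 + Z{\left(-172,-42 \right)}\right) \left(-26618 - 12375\right) = \left(\left(-29\right) \left(-15\right) 1 + \left(8 - - \frac{172}{9}\right)\right) \left(-26618 - 12375\right) = \left(435 \cdot 1 + \left(8 + \frac{172}{9}\right)\right) \left(-38993\right) = \left(435 + \frac{244}{9}\right) \left(-38993\right) = \frac{4159}{9} \left(-38993\right) = - \frac{162171887}{9}$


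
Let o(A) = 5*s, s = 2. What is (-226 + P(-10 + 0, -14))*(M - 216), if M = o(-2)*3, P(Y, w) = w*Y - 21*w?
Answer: -38688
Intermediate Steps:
o(A) = 10 (o(A) = 5*2 = 10)
P(Y, w) = -21*w + Y*w (P(Y, w) = Y*w - 21*w = -21*w + Y*w)
M = 30 (M = 10*3 = 30)
(-226 + P(-10 + 0, -14))*(M - 216) = (-226 - 14*(-21 + (-10 + 0)))*(30 - 216) = (-226 - 14*(-21 - 10))*(-186) = (-226 - 14*(-31))*(-186) = (-226 + 434)*(-186) = 208*(-186) = -38688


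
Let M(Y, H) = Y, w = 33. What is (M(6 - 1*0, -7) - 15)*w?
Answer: -297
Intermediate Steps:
(M(6 - 1*0, -7) - 15)*w = ((6 - 1*0) - 15)*33 = ((6 + 0) - 15)*33 = (6 - 15)*33 = -9*33 = -297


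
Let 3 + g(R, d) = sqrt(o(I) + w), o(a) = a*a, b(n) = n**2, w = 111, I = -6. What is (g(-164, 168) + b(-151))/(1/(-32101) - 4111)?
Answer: -365919299/65983606 - 224707*sqrt(3)/131967212 ≈ -5.5486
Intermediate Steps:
o(a) = a**2
g(R, d) = -3 + 7*sqrt(3) (g(R, d) = -3 + sqrt((-6)**2 + 111) = -3 + sqrt(36 + 111) = -3 + sqrt(147) = -3 + 7*sqrt(3))
(g(-164, 168) + b(-151))/(1/(-32101) - 4111) = ((-3 + 7*sqrt(3)) + (-151)**2)/(1/(-32101) - 4111) = ((-3 + 7*sqrt(3)) + 22801)/(-1/32101 - 4111) = (22798 + 7*sqrt(3))/(-131967212/32101) = (22798 + 7*sqrt(3))*(-32101/131967212) = -365919299/65983606 - 224707*sqrt(3)/131967212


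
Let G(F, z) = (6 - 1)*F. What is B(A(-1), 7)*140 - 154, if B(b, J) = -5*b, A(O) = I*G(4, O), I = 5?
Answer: -70154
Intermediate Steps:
G(F, z) = 5*F
A(O) = 100 (A(O) = 5*(5*4) = 5*20 = 100)
B(A(-1), 7)*140 - 154 = -5*100*140 - 154 = -500*140 - 154 = -70000 - 154 = -70154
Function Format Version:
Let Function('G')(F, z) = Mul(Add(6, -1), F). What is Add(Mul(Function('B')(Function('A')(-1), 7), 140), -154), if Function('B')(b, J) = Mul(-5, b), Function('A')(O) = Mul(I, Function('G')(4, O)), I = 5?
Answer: -70154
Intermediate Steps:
Function('G')(F, z) = Mul(5, F)
Function('A')(O) = 100 (Function('A')(O) = Mul(5, Mul(5, 4)) = Mul(5, 20) = 100)
Add(Mul(Function('B')(Function('A')(-1), 7), 140), -154) = Add(Mul(Mul(-5, 100), 140), -154) = Add(Mul(-500, 140), -154) = Add(-70000, -154) = -70154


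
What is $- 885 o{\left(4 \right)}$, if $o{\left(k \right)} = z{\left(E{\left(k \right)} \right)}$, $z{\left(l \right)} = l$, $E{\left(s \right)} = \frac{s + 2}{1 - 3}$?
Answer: $2655$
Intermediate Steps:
$E{\left(s \right)} = -1 - \frac{s}{2}$ ($E{\left(s \right)} = \frac{2 + s}{-2} = \left(2 + s\right) \left(- \frac{1}{2}\right) = -1 - \frac{s}{2}$)
$o{\left(k \right)} = -1 - \frac{k}{2}$
$- 885 o{\left(4 \right)} = - 885 \left(-1 - 2\right) = \left(-885\right) \left(-3\right) = 2655$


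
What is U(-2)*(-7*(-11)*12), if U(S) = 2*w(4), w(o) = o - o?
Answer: 0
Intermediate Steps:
w(o) = 0
U(S) = 0 (U(S) = 2*0 = 0)
U(-2)*(-7*(-11)*12) = 0*(-7*(-11)*12) = 0*(77*12) = 0*924 = 0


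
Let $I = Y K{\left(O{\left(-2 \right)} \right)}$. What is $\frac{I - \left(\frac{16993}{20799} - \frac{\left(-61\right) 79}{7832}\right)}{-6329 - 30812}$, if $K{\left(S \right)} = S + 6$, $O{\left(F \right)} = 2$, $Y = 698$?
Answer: $- \frac{909387816955}{6050186001288} \approx -0.15031$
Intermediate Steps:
$K{\left(S \right)} = 6 + S$
$I = 5584$ ($I = 698 \left(6 + 2\right) = 698 \cdot 8 = 5584$)
$\frac{I - \left(\frac{16993}{20799} - \frac{\left(-61\right) 79}{7832}\right)}{-6329 - 30812} = \frac{5584 - \left(\frac{16993}{20799} - \frac{\left(-61\right) 79}{7832}\right)}{-6329 - 30812} = \frac{5584 - \frac{233319557}{162897768}}{-37141} = \left(5584 - \frac{233319557}{162897768}\right) \left(- \frac{1}{37141}\right) = \frac{909387816955}{162897768} \left(- \frac{1}{37141}\right) = - \frac{909387816955}{6050186001288}$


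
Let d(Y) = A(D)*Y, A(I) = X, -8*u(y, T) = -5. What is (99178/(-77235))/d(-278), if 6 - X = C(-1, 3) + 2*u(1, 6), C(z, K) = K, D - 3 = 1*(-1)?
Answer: 198356/75149655 ≈ 0.0026395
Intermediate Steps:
u(y, T) = 5/8 (u(y, T) = -1/8*(-5) = 5/8)
D = 2 (D = 3 + 1*(-1) = 3 - 1 = 2)
X = 7/4 (X = 6 - (3 + 2*(5/8)) = 6 - (3 + 5/4) = 6 - 1*17/4 = 6 - 17/4 = 7/4 ≈ 1.7500)
A(I) = 7/4
d(Y) = 7*Y/4
(99178/(-77235))/d(-278) = (99178/(-77235))/(((7/4)*(-278))) = (99178*(-1/77235))/(-973/2) = -99178/77235*(-2/973) = 198356/75149655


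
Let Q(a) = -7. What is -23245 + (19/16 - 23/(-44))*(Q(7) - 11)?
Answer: -2048269/88 ≈ -23276.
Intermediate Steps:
-23245 + (19/16 - 23/(-44))*(Q(7) - 11) = -23245 + (19/16 - 23/(-44))*(-7 - 11) = -23245 + (19*(1/16) - 23*(-1/44))*(-18) = -23245 + (19/16 + 23/44)*(-18) = -23245 + (301/176)*(-18) = -23245 - 2709/88 = -2048269/88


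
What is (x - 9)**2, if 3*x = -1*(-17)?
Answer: 100/9 ≈ 11.111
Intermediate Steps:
x = 17/3 (x = (-1*(-17))/3 = (1/3)*17 = 17/3 ≈ 5.6667)
(x - 9)**2 = (17/3 - 9)**2 = (-10/3)**2 = 100/9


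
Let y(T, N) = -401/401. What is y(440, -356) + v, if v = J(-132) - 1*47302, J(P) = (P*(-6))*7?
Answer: -41759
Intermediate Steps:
y(T, N) = -1 (y(T, N) = -401*1/401 = -1)
J(P) = -42*P (J(P) = -6*P*7 = -42*P)
v = -41758 (v = -42*(-132) - 1*47302 = 5544 - 47302 = -41758)
y(440, -356) + v = -1 - 41758 = -41759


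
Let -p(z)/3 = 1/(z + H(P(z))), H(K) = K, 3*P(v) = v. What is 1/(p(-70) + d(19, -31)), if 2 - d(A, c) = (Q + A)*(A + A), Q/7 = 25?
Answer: -280/2063591 ≈ -0.00013569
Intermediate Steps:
Q = 175 (Q = 7*25 = 175)
P(v) = v/3
p(z) = -9/(4*z) (p(z) = -3/(z + z/3) = -3*3/(4*z) = -9/(4*z))
d(A, c) = 2 - 2*A*(175 + A) (d(A, c) = 2 - (175 + A)*(A + A) = 2 - (175 + A)*2*A = 2 - 2*A*(175 + A))
1/(p(-70) + d(19, -31)) = 1/(-9/4/(-70) + (2 - 350*19 - 2*19²)) = 1/(-9/4*(-1/70) + (2 - 6650 - 2*361)) = 1/(9/280 + (2 - 6650 - 722)) = 1/(9/280 - 7370) = 1/(-2063591/280) = -280/2063591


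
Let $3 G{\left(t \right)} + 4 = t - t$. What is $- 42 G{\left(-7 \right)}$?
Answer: $56$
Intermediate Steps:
$G{\left(t \right)} = - \frac{4}{3}$ ($G{\left(t \right)} = - \frac{4}{3} + \frac{t - t}{3} = - \frac{4}{3} + \frac{1}{3} \cdot 0 = - \frac{4}{3} + 0 = - \frac{4}{3}$)
$- 42 G{\left(-7 \right)} = \left(-42\right) \left(- \frac{4}{3}\right) = 56$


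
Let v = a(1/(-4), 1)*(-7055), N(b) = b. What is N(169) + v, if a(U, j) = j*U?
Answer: 7731/4 ≈ 1932.8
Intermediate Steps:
a(U, j) = U*j
v = 7055/4 (v = (1/(-4))*(-7055) = -¼*1*(-7055) = -¼*(-7055) = 7055/4 ≈ 1763.8)
N(169) + v = 169 + 7055/4 = 7731/4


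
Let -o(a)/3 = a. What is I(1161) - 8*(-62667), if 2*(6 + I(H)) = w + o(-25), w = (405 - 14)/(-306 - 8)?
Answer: 314858399/628 ≈ 5.0137e+5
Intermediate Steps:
o(a) = -3*a
w = -391/314 (w = 391/(-314) = 391*(-1/314) = -391/314 ≈ -1.2452)
I(H) = 19391/628 (I(H) = -6 + (-391/314 - 3*(-25))/2 = -6 + (-391/314 + 75)/2 = -6 + (½)*(23159/314) = -6 + 23159/628 = 19391/628)
I(1161) - 8*(-62667) = 19391/628 - 8*(-62667) = 19391/628 - 1*(-501336) = 19391/628 + 501336 = 314858399/628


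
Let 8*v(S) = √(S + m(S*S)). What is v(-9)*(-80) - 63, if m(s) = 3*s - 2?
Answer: -63 - 20*√58 ≈ -215.32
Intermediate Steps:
m(s) = -2 + 3*s
v(S) = √(-2 + S + 3*S²)/8 (v(S) = √(S + (-2 + 3*(S*S)))/8 = √(S + (-2 + 3*S²))/8 = √(-2 + S + 3*S²)/8)
v(-9)*(-80) - 63 = (√(-2 - 9 + 3*(-9)²)/8)*(-80) - 63 = (√(-2 - 9 + 3*81)/8)*(-80) - 63 = (√(-2 - 9 + 243)/8)*(-80) - 63 = (√232/8)*(-80) - 63 = ((2*√58)/8)*(-80) - 63 = (√58/4)*(-80) - 63 = -20*√58 - 63 = -63 - 20*√58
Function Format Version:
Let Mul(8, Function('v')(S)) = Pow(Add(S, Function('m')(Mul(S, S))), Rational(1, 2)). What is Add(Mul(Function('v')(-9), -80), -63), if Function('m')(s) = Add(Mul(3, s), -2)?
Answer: Add(-63, Mul(-20, Pow(58, Rational(1, 2)))) ≈ -215.32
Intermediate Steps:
Function('m')(s) = Add(-2, Mul(3, s))
Function('v')(S) = Mul(Rational(1, 8), Pow(Add(-2, S, Mul(3, Pow(S, 2))), Rational(1, 2))) (Function('v')(S) = Mul(Rational(1, 8), Pow(Add(S, Add(-2, Mul(3, Mul(S, S)))), Rational(1, 2))) = Mul(Rational(1, 8), Pow(Add(S, Add(-2, Mul(3, Pow(S, 2)))), Rational(1, 2))) = Mul(Rational(1, 8), Pow(Add(-2, S, Mul(3, Pow(S, 2))), Rational(1, 2))))
Add(Mul(Function('v')(-9), -80), -63) = Add(Mul(Mul(Rational(1, 8), Pow(Add(-2, -9, Mul(3, Pow(-9, 2))), Rational(1, 2))), -80), -63) = Add(Mul(Mul(Rational(1, 8), Pow(Add(-2, -9, Mul(3, 81)), Rational(1, 2))), -80), -63) = Add(Mul(Mul(Rational(1, 8), Pow(Add(-2, -9, 243), Rational(1, 2))), -80), -63) = Add(Mul(Mul(Rational(1, 8), Pow(232, Rational(1, 2))), -80), -63) = Add(Mul(Mul(Rational(1, 8), Mul(2, Pow(58, Rational(1, 2)))), -80), -63) = Add(Mul(Mul(Rational(1, 4), Pow(58, Rational(1, 2))), -80), -63) = Add(Mul(-20, Pow(58, Rational(1, 2))), -63) = Add(-63, Mul(-20, Pow(58, Rational(1, 2))))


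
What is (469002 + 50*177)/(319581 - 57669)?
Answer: 39821/21826 ≈ 1.8245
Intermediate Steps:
(469002 + 50*177)/(319581 - 57669) = (469002 + 8850)/261912 = 477852*(1/261912) = 39821/21826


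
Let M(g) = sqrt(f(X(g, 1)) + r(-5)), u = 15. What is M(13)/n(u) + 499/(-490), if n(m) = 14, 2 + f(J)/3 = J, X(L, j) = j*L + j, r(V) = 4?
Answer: -499/490 + sqrt(10)/7 ≈ -0.56661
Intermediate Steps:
X(L, j) = j + L*j (X(L, j) = L*j + j = j + L*j)
f(J) = -6 + 3*J
M(g) = sqrt(1 + 3*g) (M(g) = sqrt((-6 + 3*(1*(1 + g))) + 4) = sqrt((-6 + 3*(1 + g)) + 4) = sqrt((-6 + (3 + 3*g)) + 4) = sqrt((-3 + 3*g) + 4) = sqrt(1 + 3*g))
M(13)/n(u) + 499/(-490) = sqrt(1 + 3*13)/14 + 499/(-490) = sqrt(1 + 39)*(1/14) + 499*(-1/490) = sqrt(40)*(1/14) - 499/490 = (2*sqrt(10))*(1/14) - 499/490 = sqrt(10)/7 - 499/490 = -499/490 + sqrt(10)/7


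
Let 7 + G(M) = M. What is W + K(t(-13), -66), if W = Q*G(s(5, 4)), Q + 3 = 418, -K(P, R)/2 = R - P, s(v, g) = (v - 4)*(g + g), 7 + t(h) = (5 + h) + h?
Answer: 491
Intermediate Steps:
t(h) = -2 + 2*h (t(h) = -7 + ((5 + h) + h) = -7 + (5 + 2*h) = -2 + 2*h)
s(v, g) = 2*g*(-4 + v) (s(v, g) = (-4 + v)*(2*g) = 2*g*(-4 + v))
K(P, R) = -2*R + 2*P (K(P, R) = -2*(R - P) = -2*R + 2*P)
G(M) = -7 + M
Q = 415 (Q = -3 + 418 = 415)
W = 415 (W = 415*(-7 + 2*4*(-4 + 5)) = 415*(-7 + 2*4*1) = 415*(-7 + 8) = 415*1 = 415)
W + K(t(-13), -66) = 415 + (-2*(-66) + 2*(-2 + 2*(-13))) = 415 + (132 + 2*(-2 - 26)) = 415 + (132 + 2*(-28)) = 415 + (132 - 56) = 415 + 76 = 491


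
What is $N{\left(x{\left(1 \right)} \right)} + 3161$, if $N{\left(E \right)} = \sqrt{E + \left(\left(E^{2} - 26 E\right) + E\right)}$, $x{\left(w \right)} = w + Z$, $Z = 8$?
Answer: $3161 + 3 i \sqrt{15} \approx 3161.0 + 11.619 i$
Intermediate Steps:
$x{\left(w \right)} = 8 + w$ ($x{\left(w \right)} = w + 8 = 8 + w$)
$N{\left(E \right)} = \sqrt{E^{2} - 24 E}$ ($N{\left(E \right)} = \sqrt{E + \left(E^{2} - 25 E\right)} = \sqrt{E^{2} - 24 E}$)
$N{\left(x{\left(1 \right)} \right)} + 3161 = \sqrt{\left(8 + 1\right) \left(-24 + \left(8 + 1\right)\right)} + 3161 = \sqrt{9 \left(-24 + 9\right)} + 3161 = \sqrt{9 \left(-15\right)} + 3161 = \sqrt{-135} + 3161 = 3 i \sqrt{15} + 3161 = 3161 + 3 i \sqrt{15}$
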